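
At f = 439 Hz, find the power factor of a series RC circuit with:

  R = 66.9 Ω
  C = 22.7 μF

Step 1 — Angular frequency: ω = 2π·f = 2π·439 = 2758 rad/s.
Step 2 — Component impedances:
  R: Z = R = 66.9 Ω
  C: Z = 1/(jωC) = -j/(ω·C) = 0 - j15.97 Ω
Step 3 — Series combination: Z_total = R + C = 66.9 - j15.97 Ω = 68.78∠-13.4° Ω.
Step 4 — Power factor: PF = cos(φ) = Re(Z)/|Z| = 66.9/68.78 = 0.9727.
Step 5 — Type: Im(Z) = -15.97 ⇒ leading (phase φ = -13.4°).

PF = 0.9727 (leading, φ = -13.4°)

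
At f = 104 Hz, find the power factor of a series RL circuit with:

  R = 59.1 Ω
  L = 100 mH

Step 1 — Angular frequency: ω = 2π·f = 2π·104 = 653.5 rad/s.
Step 2 — Component impedances:
  R: Z = R = 59.1 Ω
  L: Z = jωL = j·653.5·0.1 = 0 + j65.35 Ω
Step 3 — Series combination: Z_total = R + L = 59.1 + j65.35 Ω = 88.11∠47.9° Ω.
Step 4 — Power factor: PF = cos(φ) = Re(Z)/|Z| = 59.1/88.11 = 0.6708.
Step 5 — Type: Im(Z) = 65.35 ⇒ lagging (phase φ = 47.9°).

PF = 0.6708 (lagging, φ = 47.9°)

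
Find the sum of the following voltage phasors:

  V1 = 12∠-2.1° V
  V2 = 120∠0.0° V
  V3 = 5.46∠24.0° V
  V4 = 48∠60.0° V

Step 1 — Convert each phasor to rectangular form:
  V1 = 12·(cos(-2.1°) + j·sin(-2.1°)) = 11.99 - j0.4397 V
  V2 = 120·(cos(0.0°) + j·sin(0.0°)) = 120 V
  V3 = 5.46·(cos(24.0°) + j·sin(24.0°)) = 4.988 + j2.221 V
  V4 = 48·(cos(60.0°) + j·sin(60.0°)) = 24 + j41.57 V
Step 2 — Sum components: V_total = 161 + j43.35 V.
Step 3 — Convert to polar: |V_total| = 166.7 V, ∠V_total = 15.1°.

V_total = 166.7∠15.1° V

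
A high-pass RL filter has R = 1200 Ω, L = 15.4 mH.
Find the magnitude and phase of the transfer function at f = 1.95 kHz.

Step 1 — Angular frequency: ω = 2π·1950 = 1.225e+04 rad/s.
Step 2 — Transfer function: H(jω) = jωL/(R + jωL).
Step 3 — Numerator jωL = j·188.7; denominator R + jωL = 1200 + j188.7.
Step 4 — H = 0.02413 + j0.1534.
Step 5 — Magnitude: |H| = 0.1553 (-16.2 dB); phase: φ = 81.1°.

|H| = 0.1553 (-16.2 dB), φ = 81.1°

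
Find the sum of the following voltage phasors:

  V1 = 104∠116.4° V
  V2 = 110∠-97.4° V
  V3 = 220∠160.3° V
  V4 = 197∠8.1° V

Step 1 — Convert each phasor to rectangular form:
  V1 = 104·(cos(116.4°) + j·sin(116.4°)) = -46.24 + j93.15 V
  V2 = 110·(cos(-97.4°) + j·sin(-97.4°)) = -14.17 - j109.1 V
  V3 = 220·(cos(160.3°) + j·sin(160.3°)) = -207.1 + j74.16 V
  V4 = 197·(cos(8.1°) + j·sin(8.1°)) = 195 + j27.76 V
Step 2 — Sum components: V_total = -72.5 + j85.99 V.
Step 3 — Convert to polar: |V_total| = 112.5 V, ∠V_total = 130.1°.

V_total = 112.5∠130.1° V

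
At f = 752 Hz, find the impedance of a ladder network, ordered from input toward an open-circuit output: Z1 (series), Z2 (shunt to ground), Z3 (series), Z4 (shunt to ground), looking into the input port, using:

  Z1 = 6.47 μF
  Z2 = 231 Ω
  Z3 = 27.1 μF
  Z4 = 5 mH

Step 1 — Angular frequency: ω = 2π·f = 2π·752 = 4725 rad/s.
Step 2 — Component impedances:
  Z1: Z = 1/(jωC) = -j/(ω·C) = 0 - j32.71 Ω
  Z2: Z = R = 231 Ω
  Z3: Z = 1/(jωC) = -j/(ω·C) = 0 - j7.81 Ω
  Z4: Z = jωL = j·4725·0.005 = 0 + j23.62 Ω
Step 3 — Ladder network (open output): work backward from the far end, alternating series and parallel combinations. Z_in = 1.078 - j16.97 Ω = 17∠-86.4° Ω.

Z = 1.078 - j16.97 Ω = 17∠-86.4° Ω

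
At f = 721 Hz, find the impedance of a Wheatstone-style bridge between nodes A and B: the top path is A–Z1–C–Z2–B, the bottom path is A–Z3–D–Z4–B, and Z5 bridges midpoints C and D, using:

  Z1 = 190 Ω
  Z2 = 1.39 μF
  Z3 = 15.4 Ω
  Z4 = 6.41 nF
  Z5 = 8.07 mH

Step 1 — Angular frequency: ω = 2π·f = 2π·721 = 4530 rad/s.
Step 2 — Component impedances:
  Z1: Z = R = 190 Ω
  Z2: Z = 1/(jωC) = -j/(ω·C) = 0 - j158.8 Ω
  Z3: Z = R = 15.4 Ω
  Z4: Z = 1/(jωC) = -j/(ω·C) = 0 - j3.444e+04 Ω
  Z5: Z = jωL = j·4530·0.00807 = 0 + j36.56 Ω
Step 3 — Bridge requires nodal analysis (the Z5 bridge couples midpoints C and D, so the two paths cannot be reduced to a simple series/parallel combination). Setting node B to ground and injecting 1 A at node A, the 3-node admittance system at A, C, D solves to V_A = Z_AB = 19.6 - j128 Ω = 129.5∠-81.3° Ω.

Z = 19.6 - j128 Ω = 129.5∠-81.3° Ω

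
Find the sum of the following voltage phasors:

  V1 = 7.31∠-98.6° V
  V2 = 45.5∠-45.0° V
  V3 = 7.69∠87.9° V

Step 1 — Convert each phasor to rectangular form:
  V1 = 7.31·(cos(-98.6°) + j·sin(-98.6°)) = -1.093 - j7.228 V
  V2 = 45.5·(cos(-45.0°) + j·sin(-45.0°)) = 32.17 - j32.17 V
  V3 = 7.69·(cos(87.9°) + j·sin(87.9°)) = 0.2818 + j7.685 V
Step 2 — Sum components: V_total = 31.36 - j31.72 V.
Step 3 — Convert to polar: |V_total| = 44.6 V, ∠V_total = -45.3°.

V_total = 44.6∠-45.3° V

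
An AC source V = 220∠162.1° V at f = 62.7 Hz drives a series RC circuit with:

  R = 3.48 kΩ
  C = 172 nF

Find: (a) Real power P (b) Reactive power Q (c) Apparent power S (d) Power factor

Step 1 — Angular frequency: ω = 2π·f = 2π·62.7 = 394 rad/s.
Step 2 — Component impedances:
  R: Z = R = 3480 Ω
  C: Z = 1/(jωC) = -j/(ω·C) = 0 - j1.476e+04 Ω
Step 3 — Series combination: Z_total = R + C = 3480 - j1.476e+04 Ω = 1.516e+04∠-76.7° Ω.
Step 4 — Source phasor: V = 220∠162.1° V = -209.4 + j67.62 V.
Step 5 — Current: I = V / Z = -0.007509 - j0.01241 A = 0.01451∠-121.2° A.
Step 6 — Complex power: S = V·I* = 0.7326 - j3.107 VA.
Step 7 — Real power: P = Re(S) = 0.7326 W.
Step 8 — Reactive power: Q = Im(S) = -3.107 VAR.
Step 9 — Apparent power: |S| = 3.192 VA.
Step 10 — Power factor: PF = P/|S| = 0.2295 (leading).

(a) P = 0.7326 W  (b) Q = -3.107 VAR  (c) S = 3.192 VA  (d) PF = 0.2295 (leading)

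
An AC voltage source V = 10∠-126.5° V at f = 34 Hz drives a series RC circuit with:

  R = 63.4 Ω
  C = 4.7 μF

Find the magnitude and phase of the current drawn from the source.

Step 1 — Angular frequency: ω = 2π·f = 2π·34 = 213.6 rad/s.
Step 2 — Component impedances:
  R: Z = R = 63.4 Ω
  C: Z = 1/(jωC) = -j/(ω·C) = 0 - j996 Ω
Step 3 — Series combination: Z_total = R + C = 63.4 - j996 Ω = 998∠-86.4° Ω.
Step 4 — Source phasor: V = 10∠-126.5° V = -5.948 - j8.039 V.
Step 5 — Ohm's law: I = V / Z_total = (-5.948 - j8.039) / (63.4 - j996) = 0.00766 - j0.00646 A.
Step 6 — Convert to polar: |I| = 0.01002 A, ∠I = -40.1°.

I = 0.01002∠-40.1° A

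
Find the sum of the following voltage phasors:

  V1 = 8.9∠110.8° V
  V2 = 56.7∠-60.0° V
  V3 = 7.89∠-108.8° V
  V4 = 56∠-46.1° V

Step 1 — Convert each phasor to rectangular form:
  V1 = 8.9·(cos(110.8°) + j·sin(110.8°)) = -3.16 + j8.32 V
  V2 = 56.7·(cos(-60.0°) + j·sin(-60.0°)) = 28.35 - j49.1 V
  V3 = 7.89·(cos(-108.8°) + j·sin(-108.8°)) = -2.543 - j7.469 V
  V4 = 56·(cos(-46.1°) + j·sin(-46.1°)) = 38.83 - j40.35 V
Step 2 — Sum components: V_total = 61.48 - j88.6 V.
Step 3 — Convert to polar: |V_total| = 107.8 V, ∠V_total = -55.2°.

V_total = 107.8∠-55.2° V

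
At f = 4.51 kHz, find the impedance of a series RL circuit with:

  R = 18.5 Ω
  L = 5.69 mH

Step 1 — Angular frequency: ω = 2π·f = 2π·4510 = 2.834e+04 rad/s.
Step 2 — Component impedances:
  R: Z = R = 18.5 Ω
  L: Z = jωL = j·2.834e+04·0.00569 = 0 + j161.2 Ω
Step 3 — Series combination: Z_total = R + L = 18.5 + j161.2 Ω = 162.3∠83.5° Ω.

Z = 18.5 + j161.2 Ω = 162.3∠83.5° Ω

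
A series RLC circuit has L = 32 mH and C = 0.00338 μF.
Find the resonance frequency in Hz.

Step 1 — Resonance condition Im(Z)=0 gives ω₀ = 1/√(LC).
Step 2 — ω₀ = 1/√(0.032·3.38e-09) = 9.615e+04 rad/s.
Step 3 — f₀ = ω₀/(2π) = 1.53e+04 Hz.

f₀ = 1.53e+04 Hz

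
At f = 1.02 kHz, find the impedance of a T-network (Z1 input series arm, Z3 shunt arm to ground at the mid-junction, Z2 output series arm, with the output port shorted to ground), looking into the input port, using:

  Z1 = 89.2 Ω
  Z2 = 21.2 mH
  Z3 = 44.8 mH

Step 1 — Angular frequency: ω = 2π·f = 2π·1020 = 6409 rad/s.
Step 2 — Component impedances:
  Z1: Z = R = 89.2 Ω
  Z2: Z = jωL = j·6409·0.0212 = 0 + j135.9 Ω
  Z3: Z = jωL = j·6409·0.0448 = 0 + j287.1 Ω
Step 3 — With the output port shorted to ground, the output series arm Z2 runs from the junction to ground; the shunt arm Z3 also runs from the junction to ground. They appear in parallel: Z3 || Z2 = 0 + j92.23 Ω.
Step 4 — Series with input arm Z1: Z_in = Z1 + (Z3 || Z2) = 89.2 + j92.23 Ω = 128.3∠46.0° Ω.

Z = 89.2 + j92.23 Ω = 128.3∠46.0° Ω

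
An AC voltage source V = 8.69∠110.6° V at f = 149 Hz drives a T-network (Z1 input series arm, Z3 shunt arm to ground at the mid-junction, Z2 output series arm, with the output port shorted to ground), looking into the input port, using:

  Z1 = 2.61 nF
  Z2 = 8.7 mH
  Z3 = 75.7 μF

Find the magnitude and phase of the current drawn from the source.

Step 1 — Angular frequency: ω = 2π·f = 2π·149 = 936.2 rad/s.
Step 2 — Component impedances:
  Z1: Z = 1/(jωC) = -j/(ω·C) = 0 - j4.093e+05 Ω
  Z2: Z = jωL = j·936.2·0.0087 = 0 + j8.145 Ω
  Z3: Z = 1/(jωC) = -j/(ω·C) = 0 - j14.11 Ω
Step 3 — With the output port shorted to ground, the output series arm Z2 runs from the junction to ground; the shunt arm Z3 also runs from the junction to ground. They appear in parallel: Z3 || Z2 = 0 + j19.27 Ω.
Step 4 — Series with input arm Z1: Z_in = Z1 + (Z3 || Z2) = 0 - j4.092e+05 Ω = 4.092e+05∠-90.0° Ω.
Step 5 — Source phasor: V = 8.69∠110.6° V = -3.058 + j8.134 V.
Step 6 — Ohm's law: I = V / Z_total = (-3.058 + j8.134) / (0 - j4.092e+05) = -1.988e-05 - j7.471e-06 A.
Step 7 — Convert to polar: |I| = 2.123e-05 A, ∠I = -159.4°.

I = 2.123e-05∠-159.4° A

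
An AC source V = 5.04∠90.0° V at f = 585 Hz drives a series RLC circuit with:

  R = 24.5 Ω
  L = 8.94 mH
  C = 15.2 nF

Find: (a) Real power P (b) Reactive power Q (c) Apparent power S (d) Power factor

Step 1 — Angular frequency: ω = 2π·f = 2π·585 = 3676 rad/s.
Step 2 — Component impedances:
  R: Z = R = 24.5 Ω
  L: Z = jωL = j·3676·0.00894 = 0 + j32.86 Ω
  C: Z = 1/(jωC) = -j/(ω·C) = 0 - j1.79e+04 Ω
Step 3 — Series combination: Z_total = R + L + C = 24.5 - j1.787e+04 Ω = 1.787e+04∠-89.9° Ω.
Step 4 — Source phasor: V = 5.04∠90.0° V = 0 + j5.04 V.
Step 5 — Current: I = V / Z = -0.0002821 + j3.869e-07 A = 0.0002821∠179.9° A.
Step 6 — Complex power: S = V·I* = 1.95e-06 - j0.001422 VA.
Step 7 — Real power: P = Re(S) = 1.95e-06 W.
Step 8 — Reactive power: Q = Im(S) = -0.001422 VAR.
Step 9 — Apparent power: |S| = 0.001422 VA.
Step 10 — Power factor: PF = P/|S| = 0.001371 (leading).

(a) P = 1.95e-06 W  (b) Q = -0.001422 VAR  (c) S = 0.001422 VA  (d) PF = 0.001371 (leading)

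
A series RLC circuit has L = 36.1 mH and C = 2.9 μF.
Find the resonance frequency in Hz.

Step 1 — Resonance condition Im(Z)=0 gives ω₀ = 1/√(LC).
Step 2 — ω₀ = 1/√(0.0361·2.9e-06) = 3091 rad/s.
Step 3 — f₀ = ω₀/(2π) = 491.9 Hz.

f₀ = 491.9 Hz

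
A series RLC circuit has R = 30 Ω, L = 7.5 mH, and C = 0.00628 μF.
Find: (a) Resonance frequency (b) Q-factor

Step 1 — Resonance condition Im(Z)=0 gives ω₀ = 1/√(LC).
Step 2 — ω₀ = 1/√(0.0075·6.28e-09) = 1.457e+05 rad/s.
Step 3 — f₀ = ω₀/(2π) = 2.319e+04 Hz.
Step 4 — Series Q: Q = ω₀L/R = 1.457e+05·0.0075/30 = 36.43.

(a) f₀ = 2.319e+04 Hz  (b) Q = 36.43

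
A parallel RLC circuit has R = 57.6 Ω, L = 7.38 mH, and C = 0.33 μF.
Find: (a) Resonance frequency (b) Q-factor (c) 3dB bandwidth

Step 1 — Resonance: ω₀ = 1/√(LC) = 1/√(0.00738·3.3e-07) = 2.026e+04 rad/s.
Step 2 — f₀ = ω₀/(2π) = 3225 Hz.
Step 3 — Parallel Q: Q = R/(ω₀L) = 57.6/(2.026e+04·0.00738) = 0.3852.
Step 4 — Bandwidth: Δω = ω₀/Q = 5.261e+04 rad/s; BW = Δω/(2π) = 8373 Hz.

(a) f₀ = 3225 Hz  (b) Q = 0.3852  (c) BW = 8373 Hz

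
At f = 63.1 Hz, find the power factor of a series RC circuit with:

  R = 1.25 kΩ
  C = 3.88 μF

Step 1 — Angular frequency: ω = 2π·f = 2π·63.1 = 396.5 rad/s.
Step 2 — Component impedances:
  R: Z = R = 1250 Ω
  C: Z = 1/(jωC) = -j/(ω·C) = 0 - j650.1 Ω
Step 3 — Series combination: Z_total = R + C = 1250 - j650.1 Ω = 1409∠-27.5° Ω.
Step 4 — Power factor: PF = cos(φ) = Re(Z)/|Z| = 1250/1409 = 0.8872.
Step 5 — Type: Im(Z) = -650.1 ⇒ leading (phase φ = -27.5°).

PF = 0.8872 (leading, φ = -27.5°)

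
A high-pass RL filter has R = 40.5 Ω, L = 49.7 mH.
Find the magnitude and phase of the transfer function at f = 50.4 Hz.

Step 1 — Angular frequency: ω = 2π·50.4 = 316.7 rad/s.
Step 2 — Transfer function: H(jω) = jωL/(R + jωL).
Step 3 — Numerator jωL = j·15.74; denominator R + jωL = 40.5 + j15.74.
Step 4 — H = 0.1312 + j0.3376.
Step 5 — Magnitude: |H| = 0.3622 (-8.8 dB); phase: φ = 68.8°.

|H| = 0.3622 (-8.8 dB), φ = 68.8°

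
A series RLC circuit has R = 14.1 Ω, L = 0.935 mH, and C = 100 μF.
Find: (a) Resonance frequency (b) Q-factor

Step 1 — Resonance condition Im(Z)=0 gives ω₀ = 1/√(LC).
Step 2 — ω₀ = 1/√(0.000935·0.0001) = 3270 rad/s.
Step 3 — f₀ = ω₀/(2π) = 520.5 Hz.
Step 4 — Series Q: Q = ω₀L/R = 3270·0.000935/14.1 = 0.2169.

(a) f₀ = 520.5 Hz  (b) Q = 0.2169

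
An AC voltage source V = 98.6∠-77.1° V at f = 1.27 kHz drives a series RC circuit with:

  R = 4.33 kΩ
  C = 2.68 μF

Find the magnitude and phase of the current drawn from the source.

Step 1 — Angular frequency: ω = 2π·f = 2π·1270 = 7980 rad/s.
Step 2 — Component impedances:
  R: Z = R = 4330 Ω
  C: Z = 1/(jωC) = -j/(ω·C) = 0 - j46.76 Ω
Step 3 — Series combination: Z_total = R + C = 4330 - j46.76 Ω = 4330∠-0.6° Ω.
Step 4 — Source phasor: V = 98.6∠-77.1° V = 22.01 - j96.11 V.
Step 5 — Ohm's law: I = V / Z_total = (22.01 - j96.11) / (4330 - j46.76) = 0.005323 - j0.02214 A.
Step 6 — Convert to polar: |I| = 0.02277 A, ∠I = -76.5°.

I = 0.02277∠-76.5° A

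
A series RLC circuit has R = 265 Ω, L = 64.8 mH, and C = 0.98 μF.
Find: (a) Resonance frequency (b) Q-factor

Step 1 — Resonance condition Im(Z)=0 gives ω₀ = 1/√(LC).
Step 2 — ω₀ = 1/√(0.0648·9.8e-07) = 3968 rad/s.
Step 3 — f₀ = ω₀/(2π) = 631.6 Hz.
Step 4 — Series Q: Q = ω₀L/R = 3968·0.0648/265 = 0.9704.

(a) f₀ = 631.6 Hz  (b) Q = 0.9704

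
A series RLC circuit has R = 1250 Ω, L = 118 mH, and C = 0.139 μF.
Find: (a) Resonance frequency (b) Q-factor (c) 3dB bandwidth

Step 1 — Resonance: ω₀ = 1/√(LC) = 1/√(0.118·1.39e-07) = 7808 rad/s.
Step 2 — f₀ = ω₀/(2π) = 1243 Hz.
Step 3 — Series Q: Q = ω₀L/R = 7808·0.118/1250 = 0.7371.
Step 4 — Bandwidth: Δω = ω₀/Q = 1.059e+04 rad/s; BW = Δω/(2π) = 1686 Hz.

(a) f₀ = 1243 Hz  (b) Q = 0.7371  (c) BW = 1686 Hz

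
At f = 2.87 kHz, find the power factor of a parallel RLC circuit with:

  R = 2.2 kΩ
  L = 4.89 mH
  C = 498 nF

Step 1 — Angular frequency: ω = 2π·f = 2π·2870 = 1.803e+04 rad/s.
Step 2 — Component impedances:
  R: Z = R = 2200 Ω
  L: Z = jωL = j·1.803e+04·0.00489 = 0 + j88.18 Ω
  C: Z = 1/(jωC) = -j/(ω·C) = 0 - j111.4 Ω
Step 3 — Parallel combination: 1/Z_total = 1/R + 1/L + 1/C; Z_total = 78.68 + j408.6 Ω = 416.1∠79.1° Ω.
Step 4 — Power factor: PF = cos(φ) = Re(Z)/|Z| = 78.68/416.1 = 0.1891.
Step 5 — Type: Im(Z) = 408.6 ⇒ lagging (phase φ = 79.1°).

PF = 0.1891 (lagging, φ = 79.1°)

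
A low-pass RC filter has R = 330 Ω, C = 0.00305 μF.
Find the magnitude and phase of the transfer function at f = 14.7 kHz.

Step 1 — Angular frequency: ω = 2π·1.47e+04 = 9.236e+04 rad/s.
Step 2 — Transfer function: H(jω) = 1/(1 + jωRC).
Step 3 — Denominator: 1 + jωRC = 1 + j·9.236e+04·330·3.05e-09 = 1 + j0.09296.
Step 4 — H = 0.9914 - j0.09217.
Step 5 — Magnitude: |H| = 0.9957 (-0.0 dB); phase: φ = -5.3°.

|H| = 0.9957 (-0.0 dB), φ = -5.3°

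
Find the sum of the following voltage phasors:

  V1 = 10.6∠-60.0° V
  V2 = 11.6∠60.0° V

Step 1 — Convert each phasor to rectangular form:
  V1 = 10.6·(cos(-60.0°) + j·sin(-60.0°)) = 5.3 - j9.18 V
  V2 = 11.6·(cos(60.0°) + j·sin(60.0°)) = 5.8 + j10.05 V
Step 2 — Sum components: V_total = 11.1 + j0.866 V.
Step 3 — Convert to polar: |V_total| = 11.13 V, ∠V_total = 4.5°.

V_total = 11.13∠4.5° V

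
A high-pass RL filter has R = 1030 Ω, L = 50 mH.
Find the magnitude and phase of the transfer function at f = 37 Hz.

Step 1 — Angular frequency: ω = 2π·37 = 232.5 rad/s.
Step 2 — Transfer function: H(jω) = jωL/(R + jωL).
Step 3 — Numerator jωL = j·11.62; denominator R + jωL = 1030 + j11.62.
Step 4 — H = 0.0001273 + j0.01128.
Step 5 — Magnitude: |H| = 0.01128 (-39.0 dB); phase: φ = 89.4°.

|H| = 0.01128 (-39.0 dB), φ = 89.4°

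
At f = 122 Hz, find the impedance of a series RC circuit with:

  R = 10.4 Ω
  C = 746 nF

Step 1 — Angular frequency: ω = 2π·f = 2π·122 = 766.5 rad/s.
Step 2 — Component impedances:
  R: Z = R = 10.4 Ω
  C: Z = 1/(jωC) = -j/(ω·C) = 0 - j1749 Ω
Step 3 — Series combination: Z_total = R + C = 10.4 - j1749 Ω = 1749∠-89.7° Ω.

Z = 10.4 - j1749 Ω = 1749∠-89.7° Ω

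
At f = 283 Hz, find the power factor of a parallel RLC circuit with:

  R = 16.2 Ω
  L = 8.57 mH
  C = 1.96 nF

Step 1 — Angular frequency: ω = 2π·f = 2π·283 = 1778 rad/s.
Step 2 — Component impedances:
  R: Z = R = 16.2 Ω
  L: Z = jωL = j·1778·0.00857 = 0 + j15.24 Ω
  C: Z = 1/(jωC) = -j/(ω·C) = 0 - j2.869e+05 Ω
Step 3 — Parallel combination: 1/Z_total = 1/R + 1/L + 1/C; Z_total = 7.606 + j8.085 Ω = 11.1∠46.7° Ω.
Step 4 — Power factor: PF = cos(φ) = Re(Z)/|Z| = 7.606/11.1 = 0.6852.
Step 5 — Type: Im(Z) = 8.085 ⇒ lagging (phase φ = 46.7°).

PF = 0.6852 (lagging, φ = 46.7°)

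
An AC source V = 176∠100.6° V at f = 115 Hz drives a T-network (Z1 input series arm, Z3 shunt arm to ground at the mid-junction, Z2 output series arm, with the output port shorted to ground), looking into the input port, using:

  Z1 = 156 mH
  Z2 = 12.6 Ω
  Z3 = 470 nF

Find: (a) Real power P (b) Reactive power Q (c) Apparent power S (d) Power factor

Step 1 — Angular frequency: ω = 2π·f = 2π·115 = 722.6 rad/s.
Step 2 — Component impedances:
  Z1: Z = jωL = j·722.6·0.156 = 0 + j112.7 Ω
  Z2: Z = R = 12.6 Ω
  Z3: Z = 1/(jωC) = -j/(ω·C) = 0 - j2945 Ω
Step 3 — With the output port shorted to ground, the output series arm Z2 runs from the junction to ground; the shunt arm Z3 also runs from the junction to ground. They appear in parallel: Z3 || Z2 = 12.6 - j0.05391 Ω.
Step 4 — Series with input arm Z1: Z_in = Z1 + (Z3 || Z2) = 12.6 + j112.7 Ω = 113.4∠83.6° Ω.
Step 5 — Source phasor: V = 176∠100.6° V = -32.38 + j173 V.
Step 6 — Current: I = V / Z = 1.485 + j0.4534 A = 1.552∠17.0° A.
Step 7 — Complex power: S = V·I* = 30.37 + j271.5 VA.
Step 8 — Real power: P = Re(S) = 30.37 W.
Step 9 — Reactive power: Q = Im(S) = 271.5 VAR.
Step 10 — Apparent power: |S| = 273.2 VA.
Step 11 — Power factor: PF = P/|S| = 0.1111 (lagging).

(a) P = 30.37 W  (b) Q = 271.5 VAR  (c) S = 273.2 VA  (d) PF = 0.1111 (lagging)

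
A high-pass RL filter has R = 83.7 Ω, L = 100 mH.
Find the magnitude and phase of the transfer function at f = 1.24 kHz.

Step 1 — Angular frequency: ω = 2π·1240 = 7791 rad/s.
Step 2 — Transfer function: H(jω) = jωL/(R + jωL).
Step 3 — Numerator jωL = j·779.1; denominator R + jωL = 83.7 + j779.1.
Step 4 — H = 0.9886 + j0.1062.
Step 5 — Magnitude: |H| = 0.9943 (-0.0 dB); phase: φ = 6.1°.

|H| = 0.9943 (-0.0 dB), φ = 6.1°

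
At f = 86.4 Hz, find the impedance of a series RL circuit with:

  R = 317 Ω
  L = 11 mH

Step 1 — Angular frequency: ω = 2π·f = 2π·86.4 = 542.9 rad/s.
Step 2 — Component impedances:
  R: Z = R = 317 Ω
  L: Z = jωL = j·542.9·0.011 = 0 + j5.972 Ω
Step 3 — Series combination: Z_total = R + L = 317 + j5.972 Ω = 317.1∠1.1° Ω.

Z = 317 + j5.972 Ω = 317.1∠1.1° Ω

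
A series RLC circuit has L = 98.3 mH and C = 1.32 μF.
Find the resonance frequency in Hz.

Step 1 — Resonance condition Im(Z)=0 gives ω₀ = 1/√(LC).
Step 2 — ω₀ = 1/√(0.0983·1.32e-06) = 2776 rad/s.
Step 3 — f₀ = ω₀/(2π) = 441.8 Hz.

f₀ = 441.8 Hz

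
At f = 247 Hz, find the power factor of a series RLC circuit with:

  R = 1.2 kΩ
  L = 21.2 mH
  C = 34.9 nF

Step 1 — Angular frequency: ω = 2π·f = 2π·247 = 1552 rad/s.
Step 2 — Component impedances:
  R: Z = R = 1200 Ω
  L: Z = jωL = j·1552·0.0212 = 0 + j32.9 Ω
  C: Z = 1/(jωC) = -j/(ω·C) = 0 - j1.846e+04 Ω
Step 3 — Series combination: Z_total = R + L + C = 1200 - j1.843e+04 Ω = 1.847e+04∠-86.3° Ω.
Step 4 — Power factor: PF = cos(φ) = Re(Z)/|Z| = 1200/1.847e+04 = 0.06497.
Step 5 — Type: Im(Z) = -1.843e+04 ⇒ leading (phase φ = -86.3°).

PF = 0.06497 (leading, φ = -86.3°)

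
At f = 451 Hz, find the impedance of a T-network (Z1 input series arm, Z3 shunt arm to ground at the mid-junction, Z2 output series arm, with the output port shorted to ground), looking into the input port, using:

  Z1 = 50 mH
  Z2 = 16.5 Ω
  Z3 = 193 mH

Step 1 — Angular frequency: ω = 2π·f = 2π·451 = 2834 rad/s.
Step 2 — Component impedances:
  Z1: Z = jωL = j·2834·0.05 = 0 + j141.7 Ω
  Z2: Z = R = 16.5 Ω
  Z3: Z = jωL = j·2834·0.193 = 0 + j546.9 Ω
Step 3 — With the output port shorted to ground, the output series arm Z2 runs from the junction to ground; the shunt arm Z3 also runs from the junction to ground. They appear in parallel: Z3 || Z2 = 16.48 + j0.4973 Ω.
Step 4 — Series with input arm Z1: Z_in = Z1 + (Z3 || Z2) = 16.48 + j142.2 Ω = 143.1∠83.4° Ω.

Z = 16.48 + j142.2 Ω = 143.1∠83.4° Ω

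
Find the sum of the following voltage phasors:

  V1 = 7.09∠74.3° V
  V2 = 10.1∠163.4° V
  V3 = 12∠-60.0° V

Step 1 — Convert each phasor to rectangular form:
  V1 = 7.09·(cos(74.3°) + j·sin(74.3°)) = 1.919 + j6.825 V
  V2 = 10.1·(cos(163.4°) + j·sin(163.4°)) = -9.679 + j2.885 V
  V3 = 12·(cos(-60.0°) + j·sin(-60.0°)) = 6 - j10.39 V
Step 2 — Sum components: V_total = -1.761 - j0.6814 V.
Step 3 — Convert to polar: |V_total| = 1.888 V, ∠V_total = -158.8°.

V_total = 1.888∠-158.8° V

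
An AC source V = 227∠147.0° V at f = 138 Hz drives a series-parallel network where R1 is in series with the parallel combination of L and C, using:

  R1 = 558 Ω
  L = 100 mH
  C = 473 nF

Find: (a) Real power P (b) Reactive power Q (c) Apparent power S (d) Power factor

Step 1 — Angular frequency: ω = 2π·f = 2π·138 = 867.1 rad/s.
Step 2 — Component impedances:
  R1: Z = R = 558 Ω
  L: Z = jωL = j·867.1·0.1 = 0 + j86.71 Ω
  C: Z = 1/(jωC) = -j/(ω·C) = 0 - j2438 Ω
Step 3 — Parallel branch: L || C = 1/(1/L + 1/C) = 0 + j89.91 Ω.
Step 4 — Series with R1: Z_total = R1 + (L || C) = 558 + j89.91 Ω = 565.2∠9.2° Ω.
Step 5 — Source phasor: V = 227∠147.0° V = -190.4 + j123.6 V.
Step 6 — Current: I = V / Z = -0.2978 + j0.2695 A = 0.4016∠137.8° A.
Step 7 — Complex power: S = V·I* = 90.01 + j14.5 VA.
Step 8 — Real power: P = Re(S) = 90.01 W.
Step 9 — Reactive power: Q = Im(S) = 14.5 VAR.
Step 10 — Apparent power: |S| = 91.17 VA.
Step 11 — Power factor: PF = P/|S| = 0.9873 (lagging).

(a) P = 90.01 W  (b) Q = 14.5 VAR  (c) S = 91.17 VA  (d) PF = 0.9873 (lagging)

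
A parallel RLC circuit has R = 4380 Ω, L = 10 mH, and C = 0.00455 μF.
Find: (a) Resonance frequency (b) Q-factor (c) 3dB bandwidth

Step 1 — Resonance: ω₀ = 1/√(LC) = 1/√(0.01·4.55e-09) = 1.482e+05 rad/s.
Step 2 — f₀ = ω₀/(2π) = 2.359e+04 Hz.
Step 3 — Parallel Q: Q = R/(ω₀L) = 4380/(1.482e+05·0.01) = 2.954.
Step 4 — Bandwidth: Δω = ω₀/Q = 5.018e+04 rad/s; BW = Δω/(2π) = 7986 Hz.

(a) f₀ = 2.359e+04 Hz  (b) Q = 2.954  (c) BW = 7986 Hz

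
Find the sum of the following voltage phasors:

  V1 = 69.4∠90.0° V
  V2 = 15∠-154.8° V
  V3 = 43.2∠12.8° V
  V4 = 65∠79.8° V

Step 1 — Convert each phasor to rectangular form:
  V1 = 69.4·(cos(90.0°) + j·sin(90.0°)) = 0 + j69.4 V
  V2 = 15·(cos(-154.8°) + j·sin(-154.8°)) = -13.57 - j6.387 V
  V3 = 43.2·(cos(12.8°) + j·sin(12.8°)) = 42.13 + j9.571 V
  V4 = 65·(cos(79.8°) + j·sin(79.8°)) = 11.51 + j63.97 V
Step 2 — Sum components: V_total = 40.06 + j136.6 V.
Step 3 — Convert to polar: |V_total| = 142.3 V, ∠V_total = 73.6°.

V_total = 142.3∠73.6° V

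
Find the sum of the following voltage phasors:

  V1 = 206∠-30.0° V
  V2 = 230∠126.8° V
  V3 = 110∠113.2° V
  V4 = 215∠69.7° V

Step 1 — Convert each phasor to rectangular form:
  V1 = 206·(cos(-30.0°) + j·sin(-30.0°)) = 178.4 - j103 V
  V2 = 230·(cos(126.8°) + j·sin(126.8°)) = -137.8 + j184.2 V
  V3 = 110·(cos(113.2°) + j·sin(113.2°)) = -43.33 + j101.1 V
  V4 = 215·(cos(69.7°) + j·sin(69.7°)) = 74.59 + j201.6 V
Step 2 — Sum components: V_total = 71.88 + j383.9 V.
Step 3 — Convert to polar: |V_total| = 390.6 V, ∠V_total = 79.4°.

V_total = 390.6∠79.4° V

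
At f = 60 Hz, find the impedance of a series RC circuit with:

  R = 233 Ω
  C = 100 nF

Step 1 — Angular frequency: ω = 2π·f = 2π·60 = 377 rad/s.
Step 2 — Component impedances:
  R: Z = R = 233 Ω
  C: Z = 1/(jωC) = -j/(ω·C) = 0 - j2.653e+04 Ω
Step 3 — Series combination: Z_total = R + C = 233 - j2.653e+04 Ω = 2.653e+04∠-89.5° Ω.

Z = 233 - j2.653e+04 Ω = 2.653e+04∠-89.5° Ω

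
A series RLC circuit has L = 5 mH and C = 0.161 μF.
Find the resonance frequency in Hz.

Step 1 — Resonance condition Im(Z)=0 gives ω₀ = 1/√(LC).
Step 2 — ω₀ = 1/√(0.005·1.61e-07) = 3.525e+04 rad/s.
Step 3 — f₀ = ω₀/(2π) = 5609 Hz.

f₀ = 5609 Hz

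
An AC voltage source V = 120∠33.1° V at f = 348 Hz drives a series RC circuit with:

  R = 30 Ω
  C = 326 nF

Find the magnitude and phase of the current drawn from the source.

Step 1 — Angular frequency: ω = 2π·f = 2π·348 = 2187 rad/s.
Step 2 — Component impedances:
  R: Z = R = 30 Ω
  C: Z = 1/(jωC) = -j/(ω·C) = 0 - j1403 Ω
Step 3 — Series combination: Z_total = R + C = 30 - j1403 Ω = 1403∠-88.8° Ω.
Step 4 — Source phasor: V = 120∠33.1° V = 100.5 + j65.53 V.
Step 5 — Ohm's law: I = V / Z_total = (100.5 + j65.53) / (30 - j1403) = -0.04516 + j0.07262 A.
Step 6 — Convert to polar: |I| = 0.08552 A, ∠I = 121.9°.

I = 0.08552∠121.9° A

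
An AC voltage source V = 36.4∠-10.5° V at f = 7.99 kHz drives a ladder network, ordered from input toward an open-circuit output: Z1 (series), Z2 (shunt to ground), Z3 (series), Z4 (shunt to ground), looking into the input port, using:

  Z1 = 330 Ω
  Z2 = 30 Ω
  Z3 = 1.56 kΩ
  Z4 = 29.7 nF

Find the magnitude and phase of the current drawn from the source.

Step 1 — Angular frequency: ω = 2π·f = 2π·7990 = 5.02e+04 rad/s.
Step 2 — Component impedances:
  Z1: Z = R = 330 Ω
  Z2: Z = R = 30 Ω
  Z3: Z = R = 1560 Ω
  Z4: Z = 1/(jωC) = -j/(ω·C) = 0 - j670.7 Ω
Step 3 — Ladder network (open output): work backward from the far end, alternating series and parallel combinations. Z_in = 359.5 - j0.2027 Ω = 359.5∠-0.0° Ω.
Step 4 — Source phasor: V = 36.4∠-10.5° V = 35.79 - j6.633 V.
Step 5 — Ohm's law: I = V / Z_total = (35.79 - j6.633) / (359.5 - j0.2027) = 0.09956 - j0.01839 A.
Step 6 — Convert to polar: |I| = 0.1012 A, ∠I = -10.5°.

I = 0.1012∠-10.5° A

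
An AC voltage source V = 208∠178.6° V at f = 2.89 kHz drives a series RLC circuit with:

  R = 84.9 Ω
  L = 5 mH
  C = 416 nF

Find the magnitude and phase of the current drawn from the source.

Step 1 — Angular frequency: ω = 2π·f = 2π·2890 = 1.816e+04 rad/s.
Step 2 — Component impedances:
  R: Z = R = 84.9 Ω
  L: Z = jωL = j·1.816e+04·0.005 = 0 + j90.79 Ω
  C: Z = 1/(jωC) = -j/(ω·C) = 0 - j132.4 Ω
Step 3 — Series combination: Z_total = R + L + C = 84.9 - j41.59 Ω = 94.54∠-26.1° Ω.
Step 4 — Source phasor: V = 208∠178.6° V = -207.9 + j5.082 V.
Step 5 — Ohm's law: I = V / Z_total = (-207.9 + j5.082) / (84.9 - j41.59) = -1.999 - j0.9193 A.
Step 6 — Convert to polar: |I| = 2.2 A, ∠I = -155.3°.

I = 2.2∠-155.3° A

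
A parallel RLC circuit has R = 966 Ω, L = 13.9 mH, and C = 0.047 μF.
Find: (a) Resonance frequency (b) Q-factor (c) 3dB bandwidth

Step 1 — Resonance: ω₀ = 1/√(LC) = 1/√(0.0139·4.7e-08) = 3.912e+04 rad/s.
Step 2 — f₀ = ω₀/(2π) = 6227 Hz.
Step 3 — Parallel Q: Q = R/(ω₀L) = 966/(3.912e+04·0.0139) = 1.776.
Step 4 — Bandwidth: Δω = ω₀/Q = 2.203e+04 rad/s; BW = Δω/(2π) = 3505 Hz.

(a) f₀ = 6227 Hz  (b) Q = 1.776  (c) BW = 3505 Hz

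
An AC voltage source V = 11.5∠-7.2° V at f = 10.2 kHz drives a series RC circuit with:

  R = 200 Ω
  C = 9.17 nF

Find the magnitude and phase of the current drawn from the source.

Step 1 — Angular frequency: ω = 2π·f = 2π·1.02e+04 = 6.409e+04 rad/s.
Step 2 — Component impedances:
  R: Z = R = 200 Ω
  C: Z = 1/(jωC) = -j/(ω·C) = 0 - j1702 Ω
Step 3 — Series combination: Z_total = R + C = 200 - j1702 Ω = 1713∠-83.3° Ω.
Step 4 — Source phasor: V = 11.5∠-7.2° V = 11.41 - j1.441 V.
Step 5 — Ohm's law: I = V / Z_total = (11.41 - j1.441) / (200 - j1702) = 0.001613 + j0.006516 A.
Step 6 — Convert to polar: |I| = 0.006712 A, ∠I = 76.1°.

I = 0.006712∠76.1° A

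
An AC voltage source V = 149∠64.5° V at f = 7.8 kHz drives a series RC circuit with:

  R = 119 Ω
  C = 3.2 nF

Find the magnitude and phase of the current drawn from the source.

Step 1 — Angular frequency: ω = 2π·f = 2π·7800 = 4.901e+04 rad/s.
Step 2 — Component impedances:
  R: Z = R = 119 Ω
  C: Z = 1/(jωC) = -j/(ω·C) = 0 - j6376 Ω
Step 3 — Series combination: Z_total = R + C = 119 - j6376 Ω = 6378∠-88.9° Ω.
Step 4 — Source phasor: V = 149∠64.5° V = 64.15 + j134.5 V.
Step 5 — Ohm's law: I = V / Z_total = (64.15 + j134.5) / (119 - j6376) = -0.0209 + j0.01045 A.
Step 6 — Convert to polar: |I| = 0.02336 A, ∠I = 153.4°.

I = 0.02336∠153.4° A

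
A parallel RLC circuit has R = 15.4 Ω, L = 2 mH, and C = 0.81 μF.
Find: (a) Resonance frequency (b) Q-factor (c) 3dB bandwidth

Step 1 — Resonance: ω₀ = 1/√(LC) = 1/√(0.002·8.1e-07) = 2.485e+04 rad/s.
Step 2 — f₀ = ω₀/(2π) = 3954 Hz.
Step 3 — Parallel Q: Q = R/(ω₀L) = 15.4/(2.485e+04·0.002) = 0.3099.
Step 4 — Bandwidth: Δω = ω₀/Q = 8.017e+04 rad/s; BW = Δω/(2π) = 1.276e+04 Hz.

(a) f₀ = 3954 Hz  (b) Q = 0.3099  (c) BW = 1.276e+04 Hz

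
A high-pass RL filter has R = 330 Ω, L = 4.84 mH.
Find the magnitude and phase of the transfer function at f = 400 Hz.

Step 1 — Angular frequency: ω = 2π·400 = 2513 rad/s.
Step 2 — Transfer function: H(jω) = jωL/(R + jωL).
Step 3 — Numerator jωL = j·12.16; denominator R + jωL = 330 + j12.16.
Step 4 — H = 0.001357 + j0.03681.
Step 5 — Magnitude: |H| = 0.03684 (-28.7 dB); phase: φ = 87.9°.

|H| = 0.03684 (-28.7 dB), φ = 87.9°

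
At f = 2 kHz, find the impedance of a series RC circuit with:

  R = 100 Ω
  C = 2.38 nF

Step 1 — Angular frequency: ω = 2π·f = 2π·2000 = 1.257e+04 rad/s.
Step 2 — Component impedances:
  R: Z = R = 100 Ω
  C: Z = 1/(jωC) = -j/(ω·C) = 0 - j3.344e+04 Ω
Step 3 — Series combination: Z_total = R + C = 100 - j3.344e+04 Ω = 3.344e+04∠-89.8° Ω.

Z = 100 - j3.344e+04 Ω = 3.344e+04∠-89.8° Ω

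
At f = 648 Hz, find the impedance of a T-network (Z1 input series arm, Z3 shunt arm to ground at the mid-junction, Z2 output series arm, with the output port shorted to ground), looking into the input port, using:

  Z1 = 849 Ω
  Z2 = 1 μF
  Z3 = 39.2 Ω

Step 1 — Angular frequency: ω = 2π·f = 2π·648 = 4072 rad/s.
Step 2 — Component impedances:
  Z1: Z = R = 849 Ω
  Z2: Z = 1/(jωC) = -j/(ω·C) = 0 - j245.6 Ω
  Z3: Z = R = 39.2 Ω
Step 3 — With the output port shorted to ground, the output series arm Z2 runs from the junction to ground; the shunt arm Z3 also runs from the junction to ground. They appear in parallel: Z3 || Z2 = 38.23 - j6.101 Ω.
Step 4 — Series with input arm Z1: Z_in = Z1 + (Z3 || Z2) = 887.2 - j6.101 Ω = 887.2∠-0.4° Ω.

Z = 887.2 - j6.101 Ω = 887.2∠-0.4° Ω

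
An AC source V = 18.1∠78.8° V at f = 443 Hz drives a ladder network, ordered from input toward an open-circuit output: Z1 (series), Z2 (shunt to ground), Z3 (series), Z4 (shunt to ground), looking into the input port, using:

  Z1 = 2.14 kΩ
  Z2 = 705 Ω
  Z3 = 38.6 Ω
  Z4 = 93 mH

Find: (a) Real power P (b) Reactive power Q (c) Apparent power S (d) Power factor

Step 1 — Angular frequency: ω = 2π·f = 2π·443 = 2783 rad/s.
Step 2 — Component impedances:
  Z1: Z = R = 2140 Ω
  Z2: Z = R = 705 Ω
  Z3: Z = R = 38.6 Ω
  Z4: Z = jωL = j·2783·0.093 = 0 + j258.9 Ω
Step 3 — Ladder network (open output): work backward from the far end, alternating series and parallel combinations. Z_in = 2249 + j207.5 Ω = 2258∠5.3° Ω.
Step 4 — Source phasor: V = 18.1∠78.8° V = 3.516 + j17.76 V.
Step 5 — Current: I = V / Z = 0.002273 + j0.007686 A = 0.008015∠73.5° A.
Step 6 — Complex power: S = V·I* = 0.1444 + j0.01333 VA.
Step 7 — Real power: P = Re(S) = 0.1444 W.
Step 8 — Reactive power: Q = Im(S) = 0.01333 VAR.
Step 9 — Apparent power: |S| = 0.1451 VA.
Step 10 — Power factor: PF = P/|S| = 0.9958 (lagging).

(a) P = 0.1444 W  (b) Q = 0.01333 VAR  (c) S = 0.1451 VA  (d) PF = 0.9958 (lagging)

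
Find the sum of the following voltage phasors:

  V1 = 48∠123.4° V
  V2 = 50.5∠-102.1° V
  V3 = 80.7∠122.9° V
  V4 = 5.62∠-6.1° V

Step 1 — Convert each phasor to rectangular form:
  V1 = 48·(cos(123.4°) + j·sin(123.4°)) = -26.42 + j40.07 V
  V2 = 50.5·(cos(-102.1°) + j·sin(-102.1°)) = -10.59 - j49.38 V
  V3 = 80.7·(cos(122.9°) + j·sin(122.9°)) = -43.83 + j67.76 V
  V4 = 5.62·(cos(-6.1°) + j·sin(-6.1°)) = 5.588 - j0.5972 V
Step 2 — Sum components: V_total = -75.25 + j57.85 V.
Step 3 — Convert to polar: |V_total| = 94.92 V, ∠V_total = 142.4°.

V_total = 94.92∠142.4° V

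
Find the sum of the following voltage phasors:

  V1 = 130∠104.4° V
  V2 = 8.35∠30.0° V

Step 1 — Convert each phasor to rectangular form:
  V1 = 130·(cos(104.4°) + j·sin(104.4°)) = -32.33 + j125.9 V
  V2 = 8.35·(cos(30.0°) + j·sin(30.0°)) = 7.231 + j4.175 V
Step 2 — Sum components: V_total = -25.1 + j130.1 V.
Step 3 — Convert to polar: |V_total| = 132.5 V, ∠V_total = 100.9°.

V_total = 132.5∠100.9° V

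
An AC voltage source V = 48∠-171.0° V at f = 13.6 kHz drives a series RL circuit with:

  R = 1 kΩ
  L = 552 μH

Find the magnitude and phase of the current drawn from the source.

Step 1 — Angular frequency: ω = 2π·f = 2π·1.36e+04 = 8.545e+04 rad/s.
Step 2 — Component impedances:
  R: Z = R = 1000 Ω
  L: Z = jωL = j·8.545e+04·0.000552 = 0 + j47.17 Ω
Step 3 — Series combination: Z_total = R + L = 1000 + j47.17 Ω = 1001∠2.7° Ω.
Step 4 — Source phasor: V = 48∠-171.0° V = -47.41 - j7.509 V.
Step 5 — Ohm's law: I = V / Z_total = (-47.41 - j7.509) / (1000 + j47.17) = -0.04766 - j0.005261 A.
Step 6 — Convert to polar: |I| = 0.04795 A, ∠I = -173.7°.

I = 0.04795∠-173.7° A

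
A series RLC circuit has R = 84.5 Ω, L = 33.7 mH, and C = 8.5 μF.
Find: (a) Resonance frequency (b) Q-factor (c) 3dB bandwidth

Step 1 — Resonance: ω₀ = 1/√(LC) = 1/√(0.0337·8.5e-06) = 1868 rad/s.
Step 2 — f₀ = ω₀/(2π) = 297.4 Hz.
Step 3 — Series Q: Q = ω₀L/R = 1868·0.0337/84.5 = 0.7452.
Step 4 — Bandwidth: Δω = ω₀/Q = 2507 rad/s; BW = Δω/(2π) = 399.1 Hz.

(a) f₀ = 297.4 Hz  (b) Q = 0.7452  (c) BW = 399.1 Hz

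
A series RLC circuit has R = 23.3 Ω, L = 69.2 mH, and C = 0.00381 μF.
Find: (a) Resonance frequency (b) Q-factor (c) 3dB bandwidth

Step 1 — Resonance: ω₀ = 1/√(LC) = 1/√(0.0692·3.81e-09) = 6.159e+04 rad/s.
Step 2 — f₀ = ω₀/(2π) = 9802 Hz.
Step 3 — Series Q: Q = ω₀L/R = 6.159e+04·0.0692/23.3 = 182.9.
Step 4 — Bandwidth: Δω = ω₀/Q = 336.7 rad/s; BW = Δω/(2π) = 53.59 Hz.

(a) f₀ = 9802 Hz  (b) Q = 182.9  (c) BW = 53.59 Hz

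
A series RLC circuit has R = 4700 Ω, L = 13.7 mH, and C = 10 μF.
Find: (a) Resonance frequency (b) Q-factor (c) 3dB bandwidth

Step 1 — Resonance: ω₀ = 1/√(LC) = 1/√(0.0137·1e-05) = 2702 rad/s.
Step 2 — f₀ = ω₀/(2π) = 430 Hz.
Step 3 — Series Q: Q = ω₀L/R = 2702·0.0137/4700 = 0.007875.
Step 4 — Bandwidth: Δω = ω₀/Q = 3.431e+05 rad/s; BW = Δω/(2π) = 5.46e+04 Hz.

(a) f₀ = 430 Hz  (b) Q = 0.007875  (c) BW = 5.46e+04 Hz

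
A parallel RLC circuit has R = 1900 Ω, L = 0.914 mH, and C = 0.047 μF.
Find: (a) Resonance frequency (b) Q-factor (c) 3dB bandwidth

Step 1 — Resonance: ω₀ = 1/√(LC) = 1/√(0.000914·4.7e-08) = 1.526e+05 rad/s.
Step 2 — f₀ = ω₀/(2π) = 2.428e+04 Hz.
Step 3 — Parallel Q: Q = R/(ω₀L) = 1900/(1.526e+05·0.000914) = 13.62.
Step 4 — Bandwidth: Δω = ω₀/Q = 1.12e+04 rad/s; BW = Δω/(2π) = 1782 Hz.

(a) f₀ = 2.428e+04 Hz  (b) Q = 13.62  (c) BW = 1782 Hz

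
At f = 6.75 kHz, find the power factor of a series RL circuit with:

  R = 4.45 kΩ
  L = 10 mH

Step 1 — Angular frequency: ω = 2π·f = 2π·6750 = 4.241e+04 rad/s.
Step 2 — Component impedances:
  R: Z = R = 4450 Ω
  L: Z = jωL = j·4.241e+04·0.01 = 0 + j424.1 Ω
Step 3 — Series combination: Z_total = R + L = 4450 + j424.1 Ω = 4470∠5.4° Ω.
Step 4 — Power factor: PF = cos(φ) = Re(Z)/|Z| = 4450/4470 = 0.9955.
Step 5 — Type: Im(Z) = 424.1 ⇒ lagging (phase φ = 5.4°).

PF = 0.9955 (lagging, φ = 5.4°)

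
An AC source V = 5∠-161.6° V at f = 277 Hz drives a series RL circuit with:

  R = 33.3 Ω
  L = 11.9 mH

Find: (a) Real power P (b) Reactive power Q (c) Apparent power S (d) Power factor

Step 1 — Angular frequency: ω = 2π·f = 2π·277 = 1740 rad/s.
Step 2 — Component impedances:
  R: Z = R = 33.3 Ω
  L: Z = jωL = j·1740·0.0119 = 0 + j20.71 Ω
Step 3 — Series combination: Z_total = R + L = 33.3 + j20.71 Ω = 39.22∠31.9° Ω.
Step 4 — Source phasor: V = 5∠-161.6° V = -4.744 - j1.578 V.
Step 5 — Current: I = V / Z = -0.124 + j0.02972 A = 0.1275∠166.5° A.
Step 6 — Complex power: S = V·I* = 0.5413 + j0.3367 VA.
Step 7 — Real power: P = Re(S) = 0.5413 W.
Step 8 — Reactive power: Q = Im(S) = 0.3367 VAR.
Step 9 — Apparent power: |S| = 0.6375 VA.
Step 10 — Power factor: PF = P/|S| = 0.8492 (lagging).

(a) P = 0.5413 W  (b) Q = 0.3367 VAR  (c) S = 0.6375 VA  (d) PF = 0.8492 (lagging)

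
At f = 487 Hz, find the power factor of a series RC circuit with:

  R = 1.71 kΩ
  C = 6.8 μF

Step 1 — Angular frequency: ω = 2π·f = 2π·487 = 3060 rad/s.
Step 2 — Component impedances:
  R: Z = R = 1710 Ω
  C: Z = 1/(jωC) = -j/(ω·C) = 0 - j48.06 Ω
Step 3 — Series combination: Z_total = R + C = 1710 - j48.06 Ω = 1711∠-1.6° Ω.
Step 4 — Power factor: PF = cos(φ) = Re(Z)/|Z| = 1710/1710.7 = 0.9996.
Step 5 — Type: Im(Z) = -48.06 ⇒ leading (phase φ = -1.6°).

PF = 0.9996 (leading, φ = -1.6°)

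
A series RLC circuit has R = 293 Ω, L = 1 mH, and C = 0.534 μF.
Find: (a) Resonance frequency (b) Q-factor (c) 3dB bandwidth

Step 1 — Resonance: ω₀ = 1/√(LC) = 1/√(0.001·5.34e-07) = 4.327e+04 rad/s.
Step 2 — f₀ = ω₀/(2π) = 6887 Hz.
Step 3 — Series Q: Q = ω₀L/R = 4.327e+04·0.001/293 = 0.1477.
Step 4 — Bandwidth: Δω = ω₀/Q = 2.93e+05 rad/s; BW = Δω/(2π) = 4.663e+04 Hz.

(a) f₀ = 6887 Hz  (b) Q = 0.1477  (c) BW = 4.663e+04 Hz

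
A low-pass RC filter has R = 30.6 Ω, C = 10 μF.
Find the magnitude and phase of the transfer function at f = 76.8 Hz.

Step 1 — Angular frequency: ω = 2π·76.8 = 482.5 rad/s.
Step 2 — Transfer function: H(jω) = 1/(1 + jωRC).
Step 3 — Denominator: 1 + jωRC = 1 + j·482.5·30.6·1e-05 = 1 + j0.1477.
Step 4 — H = 0.9787 - j0.1445.
Step 5 — Magnitude: |H| = 0.9893 (-0.1 dB); phase: φ = -8.4°.

|H| = 0.9893 (-0.1 dB), φ = -8.4°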